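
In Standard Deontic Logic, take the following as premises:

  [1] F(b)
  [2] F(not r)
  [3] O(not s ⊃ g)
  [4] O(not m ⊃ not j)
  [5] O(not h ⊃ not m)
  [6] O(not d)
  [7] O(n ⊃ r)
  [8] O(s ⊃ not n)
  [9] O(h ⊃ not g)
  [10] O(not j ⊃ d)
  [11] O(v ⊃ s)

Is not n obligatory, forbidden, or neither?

From premise 6 we have O(not d).
Premise 10, O(not j ⊃ d), contraposes to O(not d ⊃ j); with O(not d) we get O(j).
Premise 4, O(not m ⊃ not j), contraposes to O(j ⊃ m); with O(j) we get O(m).
Premise 5, O(not h ⊃ not m), contraposes to O(m ⊃ h); with O(m) we get O(h).
Premise 9 is O(h ⊃ not g); since O(h), deontic closure gives O(not g).
Premise 3 is O(not s ⊃ g); contrapositively O(not g ⊃ s). Since O(not g) holds, K gives O(s).
Premise 8 is O(s ⊃ not n); since O(s), deontic closure gives O(not n).
Premises 1, 2, 7, 11 do not contribute to this derivation.
Hence not n is obligatory.

Obligatory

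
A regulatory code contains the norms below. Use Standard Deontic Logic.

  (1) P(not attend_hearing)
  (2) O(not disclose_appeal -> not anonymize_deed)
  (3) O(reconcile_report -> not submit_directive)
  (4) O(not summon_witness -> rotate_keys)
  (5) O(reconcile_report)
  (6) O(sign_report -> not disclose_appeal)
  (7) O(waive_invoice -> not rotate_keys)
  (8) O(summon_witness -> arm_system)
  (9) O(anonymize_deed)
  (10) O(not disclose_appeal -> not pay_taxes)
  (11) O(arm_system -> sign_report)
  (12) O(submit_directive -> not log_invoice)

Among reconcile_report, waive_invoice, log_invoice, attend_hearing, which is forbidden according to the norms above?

Premise 9 states O(anonymize_deed) outright.
Premise 2 is O(not disclose_appeal -> not anonymize_deed); contrapositively O(anonymize_deed -> disclose_appeal). Since O(anonymize_deed) holds, K gives O(disclose_appeal).
Premise 6, O(sign_report -> not disclose_appeal), contraposes to O(disclose_appeal -> not sign_report); with O(disclose_appeal) we get O(not sign_report).
The contrapositive of premise 11 (O(arm_system -> sign_report)) is O(not sign_report -> not arm_system), and O(not sign_report) is already established, so O(not arm_system).
Premise 8, O(summon_witness -> arm_system), contraposes to O(not arm_system -> not summon_witness); with O(not arm_system) we get O(not summon_witness).
Applying K to premise 4 (O(not summon_witness -> rotate_keys)) and O(not summon_witness) yields O(rotate_keys).
Premise 7 is O(waive_invoice -> not rotate_keys); contrapositively O(rotate_keys -> not waive_invoice). Since O(rotate_keys) holds, K gives O(not waive_invoice).
So O(not waive_invoice) holds, i.e. waive_invoice is forbidden. None of the other listed options is forbidden under the premises.

waive_invoice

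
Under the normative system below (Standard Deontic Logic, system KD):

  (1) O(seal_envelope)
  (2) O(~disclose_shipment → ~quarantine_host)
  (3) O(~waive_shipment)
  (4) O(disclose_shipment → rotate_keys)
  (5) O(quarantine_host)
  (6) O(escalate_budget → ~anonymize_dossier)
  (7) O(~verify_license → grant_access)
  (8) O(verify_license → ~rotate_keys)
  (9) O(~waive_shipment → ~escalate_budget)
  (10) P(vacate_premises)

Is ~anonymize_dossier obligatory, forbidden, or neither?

Premise 6 is O(escalate_budget → ~anonymize_dossier), but O(escalate_budget) is not derivable from the premises, so it does not yield O(~anonymize_dossier).
No premise or chain of K-axiom applications forces O(~anonymize_dossier), and none forces O(anonymize_dossier). So ~anonymize_dossier is neither obligatory nor forbidden under these norms.

Neither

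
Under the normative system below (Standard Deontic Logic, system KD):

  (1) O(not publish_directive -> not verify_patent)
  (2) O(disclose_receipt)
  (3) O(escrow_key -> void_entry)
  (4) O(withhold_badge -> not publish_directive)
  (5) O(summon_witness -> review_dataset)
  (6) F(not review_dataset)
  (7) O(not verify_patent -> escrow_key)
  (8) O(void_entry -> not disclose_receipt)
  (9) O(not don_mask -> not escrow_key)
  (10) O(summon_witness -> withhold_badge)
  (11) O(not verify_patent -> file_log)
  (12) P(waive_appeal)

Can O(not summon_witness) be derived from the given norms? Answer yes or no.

From premise 2 we have O(disclose_receipt).
Premise 8, O(void_entry -> not disclose_receipt), contraposes to O(disclose_receipt -> not void_entry); with O(disclose_receipt) we get O(not void_entry).
Premise 3 is O(escrow_key -> void_entry); contrapositively O(not void_entry -> not escrow_key). Since O(not void_entry) holds, K gives O(not escrow_key).
Premise 7, O(not verify_patent -> escrow_key), contraposes to O(not escrow_key -> verify_patent); with O(not escrow_key) we get O(verify_patent).
Premise 1 is O(not publish_directive -> not verify_patent); contrapositively O(verify_patent -> publish_directive). Since O(verify_patent) holds, K gives O(publish_directive).
Premise 4, O(withhold_badge -> not publish_directive), contraposes to O(publish_directive -> not withhold_badge); with O(publish_directive) we get O(not withhold_badge).
The contrapositive of premise 10 (O(summon_witness -> withhold_badge)) is O(not withhold_badge -> not summon_witness), and O(not withhold_badge) is already established, so O(not summon_witness).
Premises 5, 6, 9, 11, 12 do not contribute to this derivation.
So O(not summon_witness) follows.

Yes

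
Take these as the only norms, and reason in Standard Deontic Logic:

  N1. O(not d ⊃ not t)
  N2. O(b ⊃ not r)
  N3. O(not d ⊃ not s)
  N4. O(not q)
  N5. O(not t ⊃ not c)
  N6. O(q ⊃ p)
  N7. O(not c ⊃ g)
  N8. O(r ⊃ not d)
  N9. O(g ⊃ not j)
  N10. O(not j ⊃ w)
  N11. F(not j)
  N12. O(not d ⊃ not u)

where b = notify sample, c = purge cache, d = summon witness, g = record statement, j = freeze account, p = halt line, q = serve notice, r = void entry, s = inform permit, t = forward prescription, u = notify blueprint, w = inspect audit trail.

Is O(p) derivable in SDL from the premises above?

Premise 6 is O(q ⊃ p), but O(q) is not derivable from the premises, so it does not yield O(p).
No other premise forces O(p). An ideal world satisfying every premise can still have p false, so O(p) is not derivable.

No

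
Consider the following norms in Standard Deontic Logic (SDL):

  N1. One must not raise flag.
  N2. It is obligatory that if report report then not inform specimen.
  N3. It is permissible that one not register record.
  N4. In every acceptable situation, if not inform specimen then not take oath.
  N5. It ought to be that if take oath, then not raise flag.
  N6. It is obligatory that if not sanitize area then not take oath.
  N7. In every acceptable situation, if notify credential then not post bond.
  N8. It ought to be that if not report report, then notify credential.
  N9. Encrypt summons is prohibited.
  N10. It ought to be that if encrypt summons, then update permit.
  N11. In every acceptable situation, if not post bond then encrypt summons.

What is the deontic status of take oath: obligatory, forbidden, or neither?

F(encrypt_summons) at premise 9 means O(¬encrypt_summons).
Premise 11 is O(¬post_bond → encrypt_summons); contrapositively O(¬encrypt_summons → post_bond). Since O(¬encrypt_summons) holds, K gives O(post_bond).
Premise 7, O(notify_credential → ¬post_bond), contraposes to O(post_bond → ¬notify_credential); with O(post_bond) we get O(¬notify_credential).
Premise 8 is O(¬report_report → notify_credential); contrapositively O(¬notify_credential → report_report). Since O(¬notify_credential) holds, K gives O(report_report).
With premise 2, O(report_report → ¬inform_specimen), the K-axiom yields O(¬inform_specimen).
From O(¬inform_specimen) and premise 4, O(¬inform_specimen → ¬take_oath), we obtain O(¬take_oath).
Premises 1, 3, 5, 6, 10 do not contribute to this derivation.
Thus O(¬take_oath), which is F(take_oath): take_oath is forbidden.

Forbidden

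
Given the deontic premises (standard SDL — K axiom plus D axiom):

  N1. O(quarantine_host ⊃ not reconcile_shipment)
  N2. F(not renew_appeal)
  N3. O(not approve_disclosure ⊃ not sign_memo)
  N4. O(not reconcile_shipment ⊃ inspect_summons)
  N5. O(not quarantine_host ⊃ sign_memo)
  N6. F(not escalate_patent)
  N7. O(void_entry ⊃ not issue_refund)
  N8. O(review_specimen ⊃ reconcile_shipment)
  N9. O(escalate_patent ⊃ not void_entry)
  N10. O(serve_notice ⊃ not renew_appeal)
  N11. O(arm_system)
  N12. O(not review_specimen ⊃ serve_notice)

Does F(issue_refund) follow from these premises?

Premise 7 is O(void_entry ⊃ not issue_refund), but O(void_entry) is not derivable from the premises, so it does not yield O(not issue_refund).
No other premise forces O(not issue_refund). An ideal world satisfying every premise can still have issue_refund true, so F(issue_refund) is not derivable.

No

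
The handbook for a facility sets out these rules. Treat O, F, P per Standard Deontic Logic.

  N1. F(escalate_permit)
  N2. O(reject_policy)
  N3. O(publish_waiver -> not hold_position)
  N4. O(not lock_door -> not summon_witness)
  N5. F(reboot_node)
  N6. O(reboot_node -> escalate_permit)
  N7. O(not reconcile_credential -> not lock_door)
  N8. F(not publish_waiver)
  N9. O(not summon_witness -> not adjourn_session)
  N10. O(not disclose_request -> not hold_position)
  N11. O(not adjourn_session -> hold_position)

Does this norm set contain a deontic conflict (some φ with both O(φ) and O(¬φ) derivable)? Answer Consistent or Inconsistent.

Consistent

Premise 6 is O(reboot_node -> escalate_permit), but O(reboot_node) is not derivable from the premises, so it does not yield O(escalate_permit).
So O(escalate_permit) is not derivable, and the apparent clash with O(not escalate_permit) does not arise.
A world satisfying every obligation exists (e.g. adjourn_session=true, disclose_request=false, escalate_permit=false, hold_position=false, lock_door=true, publish_waiver=true, reboot_node=false, reconcile_credential=true, reject_policy=true, summon_witness=true); no atom is both obligatory and forbidden, so the set is consistent.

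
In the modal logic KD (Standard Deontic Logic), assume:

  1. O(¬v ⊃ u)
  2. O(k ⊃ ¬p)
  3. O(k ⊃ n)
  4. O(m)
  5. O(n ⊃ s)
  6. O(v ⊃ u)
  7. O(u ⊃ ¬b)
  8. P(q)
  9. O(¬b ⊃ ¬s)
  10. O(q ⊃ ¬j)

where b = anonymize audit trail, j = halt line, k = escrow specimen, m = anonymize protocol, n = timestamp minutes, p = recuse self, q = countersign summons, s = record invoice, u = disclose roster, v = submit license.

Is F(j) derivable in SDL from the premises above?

Premise 10 is O(q ⊃ ¬j), but O(q) is not derivable from the premises (the permission P(q) asserts only ¬O(¬q), not O(q)), so it does not yield O(¬j).
No other premise forces O(¬j). An ideal world satisfying every premise can still have j true, so F(j) is not derivable.

No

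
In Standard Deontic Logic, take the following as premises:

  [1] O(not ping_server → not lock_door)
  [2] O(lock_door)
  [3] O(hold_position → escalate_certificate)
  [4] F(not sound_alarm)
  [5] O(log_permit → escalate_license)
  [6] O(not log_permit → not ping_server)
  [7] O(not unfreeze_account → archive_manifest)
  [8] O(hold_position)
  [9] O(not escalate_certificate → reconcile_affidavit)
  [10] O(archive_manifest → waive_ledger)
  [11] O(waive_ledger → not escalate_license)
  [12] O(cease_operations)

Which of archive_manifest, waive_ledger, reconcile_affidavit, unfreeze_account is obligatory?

Premise 2 states O(lock_door) outright.
Premise 1, O(not ping_server → not lock_door), contraposes to O(lock_door → ping_server); with O(lock_door) we get O(ping_server).
Premise 6, O(not log_permit → not ping_server), contraposes to O(ping_server → log_permit); with O(ping_server) we get O(log_permit).
Applying K to premise 5 (O(log_permit → escalate_license)) and O(log_permit) yields O(escalate_license).
The contrapositive of premise 11 (O(waive_ledger → not escalate_license)) is O(escalate_license → not waive_ledger), and O(escalate_license) is already established, so O(not waive_ledger).
The contrapositive of premise 10 (O(archive_manifest → waive_ledger)) is O(not waive_ledger → not archive_manifest), and O(not waive_ledger) is already established, so O(not archive_manifest).
Premise 7, O(not unfreeze_account → archive_manifest), contraposes to O(not archive_manifest → unfreeze_account); with O(not archive_manifest) we get O(unfreeze_account).
So O(unfreeze_account) holds — unfreeze_account is obligatory. None of the other listed options is made obligatory by any chain of premises.

unfreeze_account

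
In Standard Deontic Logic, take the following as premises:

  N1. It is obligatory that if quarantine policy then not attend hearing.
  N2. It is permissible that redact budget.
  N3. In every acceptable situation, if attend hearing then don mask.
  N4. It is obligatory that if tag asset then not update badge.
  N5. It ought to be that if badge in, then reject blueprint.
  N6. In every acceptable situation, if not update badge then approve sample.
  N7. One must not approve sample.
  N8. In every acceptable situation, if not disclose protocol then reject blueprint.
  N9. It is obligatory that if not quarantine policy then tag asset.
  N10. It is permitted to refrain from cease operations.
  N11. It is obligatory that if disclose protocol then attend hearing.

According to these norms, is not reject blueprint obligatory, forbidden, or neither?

Premise 7, F(approve_sample), is equivalent to O(¬approve_sample).
Premise 6 is O(¬update_badge → approve_sample); contrapositively O(¬approve_sample → update_badge). Since O(¬approve_sample) holds, K gives O(update_badge).
Premise 4, O(tag_asset → ¬update_badge), contraposes to O(update_badge → ¬tag_asset); with O(update_badge) we get O(¬tag_asset).
Premise 9, O(¬quarantine_policy → tag_asset), contraposes to O(¬tag_asset → quarantine_policy); with O(¬tag_asset) we get O(quarantine_policy).
With premise 1, O(quarantine_policy → ¬attend_hearing), the K-axiom yields O(¬attend_hearing).
Premise 11, O(disclose_protocol → attend_hearing), contraposes to O(¬attend_hearing → ¬disclose_protocol); with O(¬attend_hearing) we get O(¬disclose_protocol).
From O(¬disclose_protocol) and premise 8, O(¬disclose_protocol → reject_blueprint), we obtain O(reject_blueprint).
Premises 2, 3, 5, 10 do not contribute to this derivation.
Thus O(reject_blueprint), which is F(¬reject_blueprint): ¬reject_blueprint is forbidden.

Forbidden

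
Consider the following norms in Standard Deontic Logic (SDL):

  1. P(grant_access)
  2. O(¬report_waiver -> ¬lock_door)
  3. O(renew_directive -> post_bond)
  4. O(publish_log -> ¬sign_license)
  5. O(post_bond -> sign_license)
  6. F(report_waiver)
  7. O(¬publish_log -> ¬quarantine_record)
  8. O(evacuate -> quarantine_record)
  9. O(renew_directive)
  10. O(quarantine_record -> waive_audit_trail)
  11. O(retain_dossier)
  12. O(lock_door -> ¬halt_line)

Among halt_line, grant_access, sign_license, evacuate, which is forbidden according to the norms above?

Premise 9 gives O(renew_directive).
From O(renew_directive) and premise 3, O(renew_directive -> post_bond), we obtain O(post_bond).
With premise 5, O(post_bond -> sign_license), the K-axiom yields O(sign_license).
The contrapositive of premise 4 (O(publish_log -> ¬sign_license)) is O(sign_license -> ¬publish_log), and O(sign_license) is already established, so O(¬publish_log).
Applying K to premise 7 (O(¬publish_log -> ¬quarantine_record)) and O(¬publish_log) yields O(¬quarantine_record).
Premise 8, O(evacuate -> quarantine_record), contraposes to O(¬quarantine_record -> ¬evacuate); with O(¬quarantine_record) we get O(¬evacuate).
So O(¬evacuate) holds, i.e. evacuate is forbidden. None of the other listed options is forbidden under the premises.

evacuate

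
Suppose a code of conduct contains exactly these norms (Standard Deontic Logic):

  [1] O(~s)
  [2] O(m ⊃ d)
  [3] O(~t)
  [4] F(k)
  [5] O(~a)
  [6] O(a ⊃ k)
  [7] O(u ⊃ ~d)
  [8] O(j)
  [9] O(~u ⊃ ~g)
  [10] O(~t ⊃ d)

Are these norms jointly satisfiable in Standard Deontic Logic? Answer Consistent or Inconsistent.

Consistent

Premise 6 is O(a ⊃ k), but O(a) is not derivable from the premises, so it does not yield O(k).
So O(k) is not derivable, and the apparent clash with O(~k) does not arise.
A world satisfying every obligation exists (e.g. a=false, d=true, g=false, j=true, k=false, m=false, s=false, t=false, u=false); no atom is both obligatory and forbidden, so the set is consistent.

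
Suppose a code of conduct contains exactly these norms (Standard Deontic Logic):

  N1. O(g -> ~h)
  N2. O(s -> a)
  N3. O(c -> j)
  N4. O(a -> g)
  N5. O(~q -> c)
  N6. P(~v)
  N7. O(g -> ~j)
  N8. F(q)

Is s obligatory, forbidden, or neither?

Forbidden

F(q) at premise 8 means O(~q).
Applying K to premise 5 (O(~q -> c)) and O(~q) yields O(c).
Applying K to premise 3 (O(c -> j)) and O(c) yields O(j).
The contrapositive of premise 7 (O(g -> ~j)) is O(j -> ~g), and O(j) is already established, so O(~g).
Premise 4, O(a -> g), contraposes to O(~g -> ~a); with O(~g) we get O(~a).
Premise 2, O(s -> a), contraposes to O(~a -> ~s); with O(~a) we get O(~s).
Premises 1, 6 do not contribute to this derivation.
Thus O(~s), which is F(s): s is forbidden.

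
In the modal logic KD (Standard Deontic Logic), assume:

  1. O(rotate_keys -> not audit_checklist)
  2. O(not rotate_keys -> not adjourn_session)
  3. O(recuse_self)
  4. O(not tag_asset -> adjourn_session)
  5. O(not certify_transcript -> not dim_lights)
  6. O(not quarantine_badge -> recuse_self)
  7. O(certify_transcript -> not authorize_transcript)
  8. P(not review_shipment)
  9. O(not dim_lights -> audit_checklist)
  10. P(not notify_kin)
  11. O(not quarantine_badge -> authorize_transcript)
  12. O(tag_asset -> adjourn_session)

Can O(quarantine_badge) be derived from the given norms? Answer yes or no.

Premises 4 and 12 cover both cases: O(not tag_asset -> adjourn_session) and O(tag_asset -> adjourn_session). Since not tag_asset ∨ tag_asset is a tautology, O(adjourn_session) follows.
The contrapositive of premise 2 (O(not rotate_keys -> not adjourn_session)) is O(adjourn_session -> rotate_keys), and O(adjourn_session) is already established, so O(rotate_keys).
With premise 1, O(rotate_keys -> not audit_checklist), the K-axiom yields O(not audit_checklist).
The contrapositive of premise 9 (O(not dim_lights -> audit_checklist)) is O(not audit_checklist -> dim_lights), and O(not audit_checklist) is already established, so O(dim_lights).
The contrapositive of premise 5 (O(not certify_transcript -> not dim_lights)) is O(dim_lights -> certify_transcript), and O(dim_lights) is already established, so O(certify_transcript).
From O(certify_transcript) and premise 7, O(certify_transcript -> not authorize_transcript), we obtain O(not authorize_transcript).
Premise 11, O(not quarantine_badge -> authorize_transcript), contraposes to O(not authorize_transcript -> quarantine_badge); with O(not authorize_transcript) we get O(quarantine_badge).
Premises 3, 6, 8, 10 do not contribute to this derivation.
So O(quarantine_badge) follows.

Yes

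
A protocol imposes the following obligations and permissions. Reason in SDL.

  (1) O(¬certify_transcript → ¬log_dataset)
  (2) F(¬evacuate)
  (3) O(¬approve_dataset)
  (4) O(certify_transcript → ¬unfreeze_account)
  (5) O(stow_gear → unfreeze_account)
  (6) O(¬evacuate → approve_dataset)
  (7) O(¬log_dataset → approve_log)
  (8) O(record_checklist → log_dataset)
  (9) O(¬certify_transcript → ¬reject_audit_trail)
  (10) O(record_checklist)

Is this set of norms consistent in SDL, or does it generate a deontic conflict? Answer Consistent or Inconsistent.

Consistent

Premise 6 is O(¬evacuate → approve_dataset), but O(¬evacuate) is not derivable from the premises, so it does not yield O(approve_dataset).
So O(approve_dataset) is not derivable, and the apparent clash with O(¬approve_dataset) does not arise.
A world satisfying every obligation exists (e.g. approve_dataset=false, approve_log=false, certify_transcript=true, evacuate=true, log_dataset=true, record_checklist=true, reject_audit_trail=false, stow_gear=false, unfreeze_account=false); no atom is both obligatory and forbidden, so the set is consistent.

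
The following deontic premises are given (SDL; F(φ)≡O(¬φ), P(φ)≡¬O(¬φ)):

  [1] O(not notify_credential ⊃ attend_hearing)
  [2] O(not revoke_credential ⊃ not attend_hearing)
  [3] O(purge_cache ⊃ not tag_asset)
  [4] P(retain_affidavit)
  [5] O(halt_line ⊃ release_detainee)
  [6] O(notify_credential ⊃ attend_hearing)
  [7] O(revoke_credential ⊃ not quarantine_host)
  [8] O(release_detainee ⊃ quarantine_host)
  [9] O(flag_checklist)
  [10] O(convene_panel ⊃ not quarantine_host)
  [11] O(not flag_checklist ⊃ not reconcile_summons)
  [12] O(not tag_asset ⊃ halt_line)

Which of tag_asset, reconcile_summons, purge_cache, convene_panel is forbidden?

Premises 1 and 6 cover both cases: O(not notify_credential ⊃ attend_hearing) and O(notify_credential ⊃ attend_hearing). Since not notify_credential ∨ notify_credential is a tautology, O(attend_hearing) follows.
Premise 2, O(not revoke_credential ⊃ not attend_hearing), contraposes to O(attend_hearing ⊃ revoke_credential); with O(attend_hearing) we get O(revoke_credential).
From O(revoke_credential) and premise 7, O(revoke_credential ⊃ not quarantine_host), we obtain O(not quarantine_host).
The contrapositive of premise 8 (O(release_detainee ⊃ quarantine_host)) is O(not quarantine_host ⊃ not release_detainee), and O(not quarantine_host) is already established, so O(not release_detainee).
Premise 5 is O(halt_line ⊃ release_detainee); contrapositively O(not release_detainee ⊃ not halt_line). Since O(not release_detainee) holds, K gives O(not halt_line).
Premise 12, O(not tag_asset ⊃ halt_line), contraposes to O(not halt_line ⊃ tag_asset); with O(not halt_line) we get O(tag_asset).
The contrapositive of premise 3 (O(purge_cache ⊃ not tag_asset)) is O(tag_asset ⊃ not purge_cache), and O(tag_asset) is already established, so O(not purge_cache).
So O(not purge_cache) holds, i.e. purge_cache is forbidden. None of the other listed options is forbidden under the premises.

purge_cache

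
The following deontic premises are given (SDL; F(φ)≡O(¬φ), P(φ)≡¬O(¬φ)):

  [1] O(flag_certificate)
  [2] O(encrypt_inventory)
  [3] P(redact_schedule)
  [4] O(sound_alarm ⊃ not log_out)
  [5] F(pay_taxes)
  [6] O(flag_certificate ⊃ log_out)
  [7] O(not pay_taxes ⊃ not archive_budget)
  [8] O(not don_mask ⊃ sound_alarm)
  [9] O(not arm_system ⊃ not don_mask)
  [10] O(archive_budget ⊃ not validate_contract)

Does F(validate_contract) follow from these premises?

Premise 10 is O(archive_budget ⊃ not validate_contract), but O(archive_budget) is not derivable from the premises, so it does not yield O(not validate_contract).
No other premise forces O(not validate_contract). An ideal world satisfying every premise can still have validate_contract true, so F(validate_contract) is not derivable.

No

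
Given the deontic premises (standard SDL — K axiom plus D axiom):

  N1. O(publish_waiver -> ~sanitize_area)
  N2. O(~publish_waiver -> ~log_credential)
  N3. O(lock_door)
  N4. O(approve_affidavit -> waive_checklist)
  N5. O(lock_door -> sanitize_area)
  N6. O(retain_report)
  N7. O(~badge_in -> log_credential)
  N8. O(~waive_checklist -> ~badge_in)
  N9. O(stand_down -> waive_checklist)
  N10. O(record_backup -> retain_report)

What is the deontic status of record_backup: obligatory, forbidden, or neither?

Premise 10 is O(record_backup -> retain_report); even if O(retain_report) held, inferring O(record_backup) would be affirming the consequent — invalid.
No premise or chain of K-axiom applications forces O(record_backup), and none forces O(~record_backup). So record_backup is neither obligatory nor forbidden under these norms.

Neither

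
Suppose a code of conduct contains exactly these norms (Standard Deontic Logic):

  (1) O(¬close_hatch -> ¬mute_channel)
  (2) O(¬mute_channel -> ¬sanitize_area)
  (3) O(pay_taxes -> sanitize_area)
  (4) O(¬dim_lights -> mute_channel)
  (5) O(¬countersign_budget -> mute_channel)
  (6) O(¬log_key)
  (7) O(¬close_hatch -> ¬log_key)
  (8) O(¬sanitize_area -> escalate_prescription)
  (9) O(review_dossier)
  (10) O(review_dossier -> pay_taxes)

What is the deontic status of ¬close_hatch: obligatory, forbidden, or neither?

Forbidden

From premise 9 we have O(review_dossier).
With premise 10, O(review_dossier -> pay_taxes), the K-axiom yields O(pay_taxes).
Applying K to premise 3 (O(pay_taxes -> sanitize_area)) and O(pay_taxes) yields O(sanitize_area).
Premise 2 is O(¬mute_channel -> ¬sanitize_area); contrapositively O(sanitize_area -> mute_channel). Since O(sanitize_area) holds, K gives O(mute_channel).
The contrapositive of premise 1 (O(¬close_hatch -> ¬mute_channel)) is O(mute_channel -> close_hatch), and O(mute_channel) is already established, so O(close_hatch).
Premises 4, 5, 6, 7, 8 do not contribute to this derivation.
Thus O(close_hatch), which is F(¬close_hatch): ¬close_hatch is forbidden.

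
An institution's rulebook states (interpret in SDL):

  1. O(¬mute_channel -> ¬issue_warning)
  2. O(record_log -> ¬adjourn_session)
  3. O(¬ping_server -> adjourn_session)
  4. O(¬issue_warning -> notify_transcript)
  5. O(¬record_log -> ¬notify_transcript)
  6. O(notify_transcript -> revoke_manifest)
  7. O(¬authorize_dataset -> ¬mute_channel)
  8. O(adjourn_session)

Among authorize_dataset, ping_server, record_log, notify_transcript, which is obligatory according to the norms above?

Premise 8 gives O(adjourn_session).
Premise 2, O(record_log -> ¬adjourn_session), contraposes to O(adjourn_session -> ¬record_log); with O(adjourn_session) we get O(¬record_log).
Premise 5 is O(¬record_log -> ¬notify_transcript); since O(¬record_log), deontic closure gives O(¬notify_transcript).
The contrapositive of premise 4 (O(¬issue_warning -> notify_transcript)) is O(¬notify_transcript -> issue_warning), and O(¬notify_transcript) is already established, so O(issue_warning).
Premise 1 is O(¬mute_channel -> ¬issue_warning); contrapositively O(issue_warning -> mute_channel). Since O(issue_warning) holds, K gives O(mute_channel).
Premise 7 is O(¬authorize_dataset -> ¬mute_channel); contrapositively O(mute_channel -> authorize_dataset). Since O(mute_channel) holds, K gives O(authorize_dataset).
So O(authorize_dataset) holds — authorize_dataset is obligatory. None of the other listed options is made obligatory by any chain of premises.

authorize_dataset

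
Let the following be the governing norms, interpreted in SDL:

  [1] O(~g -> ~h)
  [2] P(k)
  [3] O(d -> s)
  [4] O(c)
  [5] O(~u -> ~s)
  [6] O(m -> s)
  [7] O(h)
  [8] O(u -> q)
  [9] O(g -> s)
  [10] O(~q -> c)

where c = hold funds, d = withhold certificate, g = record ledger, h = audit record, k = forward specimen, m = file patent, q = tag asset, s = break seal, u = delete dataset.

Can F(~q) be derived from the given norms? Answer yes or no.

Premise 7 states O(h) outright.
Premise 1, O(~g -> ~h), contraposes to O(h -> g); with O(h) we get O(g).
Premise 9 is O(g -> s); since O(g), deontic closure gives O(s).
Premise 5 is O(~u -> ~s); contrapositively O(s -> u). Since O(s) holds, K gives O(u).
Premise 8 is O(u -> q); since O(u), deontic closure gives O(q).
Premises 2, 3, 4, 6, 10 do not contribute to this derivation.
So O(q) holds, i.e. F(~q). The claim follows.

Yes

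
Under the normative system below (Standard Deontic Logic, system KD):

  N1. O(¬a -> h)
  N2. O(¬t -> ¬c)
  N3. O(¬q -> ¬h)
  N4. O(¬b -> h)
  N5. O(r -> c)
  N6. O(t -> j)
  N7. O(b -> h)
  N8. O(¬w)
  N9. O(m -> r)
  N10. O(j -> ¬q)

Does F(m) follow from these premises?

Premises 4 and 7 are O(¬b -> h) and O(b -> h); every ideal world satisfies ¬b or b, so in either case h holds — hence O(h).
The contrapositive of premise 3 (O(¬q -> ¬h)) is O(h -> q), and O(h) is already established, so O(q).
The contrapositive of premise 10 (O(j -> ¬q)) is O(q -> ¬j), and O(q) is already established, so O(¬j).
The contrapositive of premise 6 (O(t -> j)) is O(¬j -> ¬t), and O(¬j) is already established, so O(¬t).
Applying K to premise 2 (O(¬t -> ¬c)) and O(¬t) yields O(¬c).
The contrapositive of premise 5 (O(r -> c)) is O(¬c -> ¬r), and O(¬c) is already established, so O(¬r).
The contrapositive of premise 9 (O(m -> r)) is O(¬r -> ¬m), and O(¬r) is already established, so O(¬m).
Premises 1, 8 do not contribute to this derivation.
So O(¬m) holds, i.e. F(m). The claim follows.

Yes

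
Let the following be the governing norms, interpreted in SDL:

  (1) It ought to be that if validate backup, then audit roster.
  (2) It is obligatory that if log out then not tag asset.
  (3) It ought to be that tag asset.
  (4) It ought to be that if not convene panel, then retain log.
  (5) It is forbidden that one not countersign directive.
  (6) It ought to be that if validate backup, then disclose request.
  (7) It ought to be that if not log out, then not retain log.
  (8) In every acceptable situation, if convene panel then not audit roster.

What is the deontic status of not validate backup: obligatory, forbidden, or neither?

Premise 3 gives O(tag_asset).
Premise 2, O(log_out → ¬tag_asset), contraposes to O(tag_asset → ¬log_out); with O(tag_asset) we get O(¬log_out).
Applying K to premise 7 (O(¬log_out → ¬retain_log)) and O(¬log_out) yields O(¬retain_log).
The contrapositive of premise 4 (O(¬convene_panel → retain_log)) is O(¬retain_log → convene_panel), and O(¬retain_log) is already established, so O(convene_panel).
From O(convene_panel) and premise 8, O(convene_panel → ¬audit_roster), we obtain O(¬audit_roster).
Premise 1, O(validate_backup → audit_roster), contraposes to O(¬audit_roster → ¬validate_backup); with O(¬audit_roster) we get O(¬validate_backup).
Premises 5, 6 do not contribute to this derivation.
Hence ¬validate_backup is obligatory.

Obligatory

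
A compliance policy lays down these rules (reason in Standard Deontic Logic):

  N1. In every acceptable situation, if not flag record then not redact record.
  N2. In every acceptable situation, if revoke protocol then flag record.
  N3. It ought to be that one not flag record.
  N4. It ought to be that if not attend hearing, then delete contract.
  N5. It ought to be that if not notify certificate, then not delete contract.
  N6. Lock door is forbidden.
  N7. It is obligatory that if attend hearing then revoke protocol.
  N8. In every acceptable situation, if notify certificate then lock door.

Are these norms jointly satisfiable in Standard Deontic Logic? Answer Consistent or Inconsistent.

Inconsistent

Premise 6 is F(lock_door), i.e. O(¬lock_door).
The contrapositive of premise 8 (O(notify_certificate → lock_door)) is O(¬lock_door → ¬notify_certificate), and O(¬lock_door) is already established, so O(¬notify_certificate).
Premise 5 is O(¬notify_certificate → ¬delete_contract); since O(¬notify_certificate), deontic closure gives O(¬delete_contract).
Premise 4, O(¬attend_hearing → delete_contract), contraposes to O(¬delete_contract → attend_hearing); with O(¬delete_contract) we get O(attend_hearing).
Applying K to premise 7 (O(attend_hearing → revoke_protocol)) and O(attend_hearing) yields O(revoke_protocol).
Applying K to premise 2 (O(revoke_protocol → flag_record)) and O(revoke_protocol) yields O(flag_record).
But premise 3 directly asserts O(¬flag_record).
We now have both O(flag_record) and O(¬flag_record) — flag_record is simultaneously obligatory and forbidden, violating the D-axiom.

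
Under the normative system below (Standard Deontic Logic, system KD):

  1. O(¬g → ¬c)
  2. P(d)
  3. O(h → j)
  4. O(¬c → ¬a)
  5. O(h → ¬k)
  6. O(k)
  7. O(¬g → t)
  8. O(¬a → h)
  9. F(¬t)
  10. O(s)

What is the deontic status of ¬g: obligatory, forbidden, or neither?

Forbidden

From premise 6 we have O(k).
Premise 5 is O(h → ¬k); contrapositively O(k → ¬h). Since O(k) holds, K gives O(¬h).
Premise 8, O(¬a → h), contraposes to O(¬h → a); with O(¬h) we get O(a).
The contrapositive of premise 4 (O(¬c → ¬a)) is O(a → c), and O(a) is already established, so O(c).
Premise 1 is O(¬g → ¬c); contrapositively O(c → g). Since O(c) holds, K gives O(g).
Premises 2, 3, 7, 9, 10 do not contribute to this derivation.
Thus O(g), which is F(¬g): ¬g is forbidden.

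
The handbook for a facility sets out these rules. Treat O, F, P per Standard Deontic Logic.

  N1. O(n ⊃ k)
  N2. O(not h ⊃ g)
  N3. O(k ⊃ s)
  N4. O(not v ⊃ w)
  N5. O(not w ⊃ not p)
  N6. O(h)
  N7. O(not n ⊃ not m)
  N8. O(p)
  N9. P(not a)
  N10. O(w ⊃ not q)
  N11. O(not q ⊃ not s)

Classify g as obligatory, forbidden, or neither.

Neither

Premise 2 is O(not h ⊃ g), but O(not h) is not derivable from the premises, so it does not yield O(g).
No premise or chain of K-axiom applications forces O(g), and none forces O(not g). So g is neither obligatory nor forbidden under these norms.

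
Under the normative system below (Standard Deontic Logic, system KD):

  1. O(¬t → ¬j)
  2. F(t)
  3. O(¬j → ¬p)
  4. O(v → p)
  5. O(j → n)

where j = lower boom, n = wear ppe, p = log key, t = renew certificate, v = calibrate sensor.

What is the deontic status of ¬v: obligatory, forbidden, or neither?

Premise 2 is F(t), i.e. O(¬t).
Applying K to premise 1 (O(¬t → ¬j)) and O(¬t) yields O(¬j).
With premise 3, O(¬j → ¬p), the K-axiom yields O(¬p).
Premise 4 is O(v → p); contrapositively O(¬p → ¬v). Since O(¬p) holds, K gives O(¬v).
Premise 5 does not contribute to this derivation.
Hence ¬v is obligatory.

Obligatory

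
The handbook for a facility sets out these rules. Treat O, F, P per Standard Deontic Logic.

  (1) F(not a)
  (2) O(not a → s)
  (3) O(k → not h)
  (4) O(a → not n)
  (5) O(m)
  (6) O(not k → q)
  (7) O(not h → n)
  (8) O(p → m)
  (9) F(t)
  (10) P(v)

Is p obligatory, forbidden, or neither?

Neither

Premise 8 is O(p → m); even if O(m) held, inferring O(p) would be affirming the consequent — invalid.
No premise or chain of K-axiom applications forces O(p), and none forces O(not p). So p is neither obligatory nor forbidden under these norms.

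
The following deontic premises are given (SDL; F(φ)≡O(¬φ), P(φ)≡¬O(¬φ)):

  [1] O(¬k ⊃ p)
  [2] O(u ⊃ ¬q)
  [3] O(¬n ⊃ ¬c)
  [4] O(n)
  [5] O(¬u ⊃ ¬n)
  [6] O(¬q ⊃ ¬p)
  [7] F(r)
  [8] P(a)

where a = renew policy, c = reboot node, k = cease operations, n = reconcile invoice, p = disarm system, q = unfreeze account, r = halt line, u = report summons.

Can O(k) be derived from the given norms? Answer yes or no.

Yes

Premise 4 states O(n) outright.
Premise 5, O(¬u ⊃ ¬n), contraposes to O(n ⊃ u); with O(n) we get O(u).
Applying K to premise 2 (O(u ⊃ ¬q)) and O(u) yields O(¬q).
Premise 6 is O(¬q ⊃ ¬p); since O(¬q), deontic closure gives O(¬p).
Premise 1 is O(¬k ⊃ p); contrapositively O(¬p ⊃ k). Since O(¬p) holds, K gives O(k).
Premises 3, 7, 8 do not contribute to this derivation.
So O(k) follows.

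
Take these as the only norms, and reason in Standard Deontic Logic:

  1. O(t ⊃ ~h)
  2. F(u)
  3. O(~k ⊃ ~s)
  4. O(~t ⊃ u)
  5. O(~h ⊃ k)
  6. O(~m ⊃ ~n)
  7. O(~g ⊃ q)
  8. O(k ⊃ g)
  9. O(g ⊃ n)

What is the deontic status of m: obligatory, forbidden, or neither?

Premise 2 is F(u), i.e. O(~u).
Premise 4, O(~t ⊃ u), contraposes to O(~u ⊃ t); with O(~u) we get O(t).
Applying K to premise 1 (O(t ⊃ ~h)) and O(t) yields O(~h).
With premise 5, O(~h ⊃ k), the K-axiom yields O(k).
From O(k) and premise 8, O(k ⊃ g), we obtain O(g).
With premise 9, O(g ⊃ n), the K-axiom yields O(n).
The contrapositive of premise 6 (O(~m ⊃ ~n)) is O(n ⊃ m), and O(n) is already established, so O(m).
Premises 3, 7 do not contribute to this derivation.
Hence m is obligatory.

Obligatory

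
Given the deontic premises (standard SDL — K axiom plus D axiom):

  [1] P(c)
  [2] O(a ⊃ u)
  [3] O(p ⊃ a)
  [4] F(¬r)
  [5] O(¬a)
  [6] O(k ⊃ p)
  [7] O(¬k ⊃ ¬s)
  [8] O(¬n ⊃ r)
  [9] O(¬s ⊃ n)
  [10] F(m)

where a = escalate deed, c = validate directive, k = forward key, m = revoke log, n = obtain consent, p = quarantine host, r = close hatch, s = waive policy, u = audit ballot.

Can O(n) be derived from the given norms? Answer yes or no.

Yes

Premise 5 gives O(¬a).
Premise 3, O(p ⊃ a), contraposes to O(¬a ⊃ ¬p); with O(¬a) we get O(¬p).
The contrapositive of premise 6 (O(k ⊃ p)) is O(¬p ⊃ ¬k), and O(¬p) is already established, so O(¬k).
From O(¬k) and premise 7, O(¬k ⊃ ¬s), we obtain O(¬s).
With premise 9, O(¬s ⊃ n), the K-axiom yields O(n).
Premises 1, 2, 4, 8, 10 do not contribute to this derivation.
So O(n) follows.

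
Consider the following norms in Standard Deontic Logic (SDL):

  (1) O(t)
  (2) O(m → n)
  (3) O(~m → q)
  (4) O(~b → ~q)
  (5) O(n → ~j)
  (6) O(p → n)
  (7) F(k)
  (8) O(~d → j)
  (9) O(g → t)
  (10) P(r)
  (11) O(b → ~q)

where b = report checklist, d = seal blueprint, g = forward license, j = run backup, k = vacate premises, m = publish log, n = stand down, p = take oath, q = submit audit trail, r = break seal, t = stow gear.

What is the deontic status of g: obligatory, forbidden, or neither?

Neither

Premise 9 is O(g → t); even if O(t) held, inferring O(g) would be affirming the consequent — invalid.
No premise or chain of K-axiom applications forces O(g), and none forces O(~g). So g is neither obligatory nor forbidden under these norms.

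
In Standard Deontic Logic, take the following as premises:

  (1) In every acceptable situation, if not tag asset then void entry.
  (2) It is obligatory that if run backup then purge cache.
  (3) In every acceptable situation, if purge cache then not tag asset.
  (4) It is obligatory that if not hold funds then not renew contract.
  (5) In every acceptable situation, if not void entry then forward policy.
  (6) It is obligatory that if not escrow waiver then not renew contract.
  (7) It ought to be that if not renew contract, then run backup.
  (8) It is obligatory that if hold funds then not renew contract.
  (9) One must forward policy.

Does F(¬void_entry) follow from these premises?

Yes

Premises 8 and 4 are O(hold_funds → ¬renew_contract) and O(¬hold_funds → ¬renew_contract); every ideal world satisfies hold_funds or ¬hold_funds, so in either case ¬renew_contract holds — hence O(¬renew_contract).
With premise 7, O(¬renew_contract → run_backup), the K-axiom yields O(run_backup).
With premise 2, O(run_backup → purge_cache), the K-axiom yields O(purge_cache).
Applying K to premise 3 (O(purge_cache → ¬tag_asset)) and O(purge_cache) yields O(¬tag_asset).
Applying K to premise 1 (O(¬tag_asset → void_entry)) and O(¬tag_asset) yields O(void_entry).
Premises 5, 6, 9 do not contribute to this derivation.
So O(void_entry) holds, i.e. F(¬void_entry). The claim follows.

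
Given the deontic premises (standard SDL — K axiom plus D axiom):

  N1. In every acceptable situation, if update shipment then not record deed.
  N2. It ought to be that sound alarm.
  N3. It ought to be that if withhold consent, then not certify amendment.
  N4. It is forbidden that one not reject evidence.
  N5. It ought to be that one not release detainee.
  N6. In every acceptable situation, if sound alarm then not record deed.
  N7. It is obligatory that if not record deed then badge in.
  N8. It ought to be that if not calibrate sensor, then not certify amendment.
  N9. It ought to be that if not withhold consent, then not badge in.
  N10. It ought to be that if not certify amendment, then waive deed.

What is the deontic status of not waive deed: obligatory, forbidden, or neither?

Premise 2 gives O(sound_alarm).
From O(sound_alarm) and premise 6, O(sound_alarm → ¬record_deed), we obtain O(¬record_deed).
From O(¬record_deed) and premise 7, O(¬record_deed → badge_in), we obtain O(badge_in).
Premise 9 is O(¬withhold_consent → ¬badge_in); contrapositively O(badge_in → withhold_consent). Since O(badge_in) holds, K gives O(withhold_consent).
Premise 3 is O(withhold_consent → ¬certify_amendment); since O(withhold_consent), deontic closure gives O(¬certify_amendment).
Applying K to premise 10 (O(¬certify_amendment → waive_deed)) and O(¬certify_amendment) yields O(waive_deed).
Premises 1, 4, 5, 8 do not contribute to this derivation.
Thus O(waive_deed), which is F(¬waive_deed): ¬waive_deed is forbidden.

Forbidden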